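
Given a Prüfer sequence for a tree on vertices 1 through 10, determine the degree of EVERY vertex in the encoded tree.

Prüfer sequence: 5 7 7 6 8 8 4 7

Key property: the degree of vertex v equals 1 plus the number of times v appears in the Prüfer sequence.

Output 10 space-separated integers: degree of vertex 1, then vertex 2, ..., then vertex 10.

p_1 = 5: count[5] becomes 1
p_2 = 7: count[7] becomes 1
p_3 = 7: count[7] becomes 2
p_4 = 6: count[6] becomes 1
p_5 = 8: count[8] becomes 1
p_6 = 8: count[8] becomes 2
p_7 = 4: count[4] becomes 1
p_8 = 7: count[7] becomes 3
Degrees (1 + count): deg[1]=1+0=1, deg[2]=1+0=1, deg[3]=1+0=1, deg[4]=1+1=2, deg[5]=1+1=2, deg[6]=1+1=2, deg[7]=1+3=4, deg[8]=1+2=3, deg[9]=1+0=1, deg[10]=1+0=1

Answer: 1 1 1 2 2 2 4 3 1 1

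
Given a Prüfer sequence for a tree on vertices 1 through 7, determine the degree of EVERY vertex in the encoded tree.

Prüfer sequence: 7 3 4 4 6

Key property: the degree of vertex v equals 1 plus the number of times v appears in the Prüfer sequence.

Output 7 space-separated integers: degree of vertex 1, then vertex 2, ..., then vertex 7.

p_1 = 7: count[7] becomes 1
p_2 = 3: count[3] becomes 1
p_3 = 4: count[4] becomes 1
p_4 = 4: count[4] becomes 2
p_5 = 6: count[6] becomes 1
Degrees (1 + count): deg[1]=1+0=1, deg[2]=1+0=1, deg[3]=1+1=2, deg[4]=1+2=3, deg[5]=1+0=1, deg[6]=1+1=2, deg[7]=1+1=2

Answer: 1 1 2 3 1 2 2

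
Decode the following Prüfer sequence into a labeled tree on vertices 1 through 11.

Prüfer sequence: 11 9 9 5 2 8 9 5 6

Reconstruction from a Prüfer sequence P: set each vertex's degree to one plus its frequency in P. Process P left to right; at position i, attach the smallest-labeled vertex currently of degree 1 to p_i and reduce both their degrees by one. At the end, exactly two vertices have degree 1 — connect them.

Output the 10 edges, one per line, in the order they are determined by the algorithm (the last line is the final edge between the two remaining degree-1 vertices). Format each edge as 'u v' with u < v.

Answer: 1 11
3 9
4 9
5 7
2 10
2 8
8 9
5 9
5 6
6 11

Derivation:
Initial degrees: {1:1, 2:2, 3:1, 4:1, 5:3, 6:2, 7:1, 8:2, 9:4, 10:1, 11:2}
Step 1: smallest deg-1 vertex = 1, p_1 = 11. Add edge {1,11}. Now deg[1]=0, deg[11]=1.
Step 2: smallest deg-1 vertex = 3, p_2 = 9. Add edge {3,9}. Now deg[3]=0, deg[9]=3.
Step 3: smallest deg-1 vertex = 4, p_3 = 9. Add edge {4,9}. Now deg[4]=0, deg[9]=2.
Step 4: smallest deg-1 vertex = 7, p_4 = 5. Add edge {5,7}. Now deg[7]=0, deg[5]=2.
Step 5: smallest deg-1 vertex = 10, p_5 = 2. Add edge {2,10}. Now deg[10]=0, deg[2]=1.
Step 6: smallest deg-1 vertex = 2, p_6 = 8. Add edge {2,8}. Now deg[2]=0, deg[8]=1.
Step 7: smallest deg-1 vertex = 8, p_7 = 9. Add edge {8,9}. Now deg[8]=0, deg[9]=1.
Step 8: smallest deg-1 vertex = 9, p_8 = 5. Add edge {5,9}. Now deg[9]=0, deg[5]=1.
Step 9: smallest deg-1 vertex = 5, p_9 = 6. Add edge {5,6}. Now deg[5]=0, deg[6]=1.
Final: two remaining deg-1 vertices are 6, 11. Add edge {6,11}.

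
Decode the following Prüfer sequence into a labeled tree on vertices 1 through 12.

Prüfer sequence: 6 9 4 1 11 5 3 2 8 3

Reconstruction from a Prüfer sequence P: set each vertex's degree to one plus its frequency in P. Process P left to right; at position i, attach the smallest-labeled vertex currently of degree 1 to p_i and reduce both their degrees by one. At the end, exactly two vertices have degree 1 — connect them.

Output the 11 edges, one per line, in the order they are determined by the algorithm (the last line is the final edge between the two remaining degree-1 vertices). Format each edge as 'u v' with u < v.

Initial degrees: {1:2, 2:2, 3:3, 4:2, 5:2, 6:2, 7:1, 8:2, 9:2, 10:1, 11:2, 12:1}
Step 1: smallest deg-1 vertex = 7, p_1 = 6. Add edge {6,7}. Now deg[7]=0, deg[6]=1.
Step 2: smallest deg-1 vertex = 6, p_2 = 9. Add edge {6,9}. Now deg[6]=0, deg[9]=1.
Step 3: smallest deg-1 vertex = 9, p_3 = 4. Add edge {4,9}. Now deg[9]=0, deg[4]=1.
Step 4: smallest deg-1 vertex = 4, p_4 = 1. Add edge {1,4}. Now deg[4]=0, deg[1]=1.
Step 5: smallest deg-1 vertex = 1, p_5 = 11. Add edge {1,11}. Now deg[1]=0, deg[11]=1.
Step 6: smallest deg-1 vertex = 10, p_6 = 5. Add edge {5,10}. Now deg[10]=0, deg[5]=1.
Step 7: smallest deg-1 vertex = 5, p_7 = 3. Add edge {3,5}. Now deg[5]=0, deg[3]=2.
Step 8: smallest deg-1 vertex = 11, p_8 = 2. Add edge {2,11}. Now deg[11]=0, deg[2]=1.
Step 9: smallest deg-1 vertex = 2, p_9 = 8. Add edge {2,8}. Now deg[2]=0, deg[8]=1.
Step 10: smallest deg-1 vertex = 8, p_10 = 3. Add edge {3,8}. Now deg[8]=0, deg[3]=1.
Final: two remaining deg-1 vertices are 3, 12. Add edge {3,12}.

Answer: 6 7
6 9
4 9
1 4
1 11
5 10
3 5
2 11
2 8
3 8
3 12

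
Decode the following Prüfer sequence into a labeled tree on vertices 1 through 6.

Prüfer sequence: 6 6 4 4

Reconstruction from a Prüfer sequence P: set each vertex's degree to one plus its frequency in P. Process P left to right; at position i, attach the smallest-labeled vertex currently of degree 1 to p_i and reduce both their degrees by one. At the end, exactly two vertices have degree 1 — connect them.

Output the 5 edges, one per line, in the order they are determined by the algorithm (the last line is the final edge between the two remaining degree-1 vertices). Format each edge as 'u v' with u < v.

Answer: 1 6
2 6
3 4
4 5
4 6

Derivation:
Initial degrees: {1:1, 2:1, 3:1, 4:3, 5:1, 6:3}
Step 1: smallest deg-1 vertex = 1, p_1 = 6. Add edge {1,6}. Now deg[1]=0, deg[6]=2.
Step 2: smallest deg-1 vertex = 2, p_2 = 6. Add edge {2,6}. Now deg[2]=0, deg[6]=1.
Step 3: smallest deg-1 vertex = 3, p_3 = 4. Add edge {3,4}. Now deg[3]=0, deg[4]=2.
Step 4: smallest deg-1 vertex = 5, p_4 = 4. Add edge {4,5}. Now deg[5]=0, deg[4]=1.
Final: two remaining deg-1 vertices are 4, 6. Add edge {4,6}.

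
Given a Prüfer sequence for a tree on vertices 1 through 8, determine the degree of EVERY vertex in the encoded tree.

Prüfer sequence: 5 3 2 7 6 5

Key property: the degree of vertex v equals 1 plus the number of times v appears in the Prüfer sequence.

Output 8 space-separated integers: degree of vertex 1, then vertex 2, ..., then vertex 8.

Answer: 1 2 2 1 3 2 2 1

Derivation:
p_1 = 5: count[5] becomes 1
p_2 = 3: count[3] becomes 1
p_3 = 2: count[2] becomes 1
p_4 = 7: count[7] becomes 1
p_5 = 6: count[6] becomes 1
p_6 = 5: count[5] becomes 2
Degrees (1 + count): deg[1]=1+0=1, deg[2]=1+1=2, deg[3]=1+1=2, deg[4]=1+0=1, deg[5]=1+2=3, deg[6]=1+1=2, deg[7]=1+1=2, deg[8]=1+0=1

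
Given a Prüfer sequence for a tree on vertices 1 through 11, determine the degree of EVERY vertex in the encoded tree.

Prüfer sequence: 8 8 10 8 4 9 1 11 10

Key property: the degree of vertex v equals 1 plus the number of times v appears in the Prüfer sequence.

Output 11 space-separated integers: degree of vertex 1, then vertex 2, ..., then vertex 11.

p_1 = 8: count[8] becomes 1
p_2 = 8: count[8] becomes 2
p_3 = 10: count[10] becomes 1
p_4 = 8: count[8] becomes 3
p_5 = 4: count[4] becomes 1
p_6 = 9: count[9] becomes 1
p_7 = 1: count[1] becomes 1
p_8 = 11: count[11] becomes 1
p_9 = 10: count[10] becomes 2
Degrees (1 + count): deg[1]=1+1=2, deg[2]=1+0=1, deg[3]=1+0=1, deg[4]=1+1=2, deg[5]=1+0=1, deg[6]=1+0=1, deg[7]=1+0=1, deg[8]=1+3=4, deg[9]=1+1=2, deg[10]=1+2=3, deg[11]=1+1=2

Answer: 2 1 1 2 1 1 1 4 2 3 2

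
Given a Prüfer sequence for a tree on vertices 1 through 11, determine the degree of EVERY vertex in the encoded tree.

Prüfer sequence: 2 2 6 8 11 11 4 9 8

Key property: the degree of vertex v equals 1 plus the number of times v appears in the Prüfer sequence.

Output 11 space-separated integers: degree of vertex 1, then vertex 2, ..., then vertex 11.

p_1 = 2: count[2] becomes 1
p_2 = 2: count[2] becomes 2
p_3 = 6: count[6] becomes 1
p_4 = 8: count[8] becomes 1
p_5 = 11: count[11] becomes 1
p_6 = 11: count[11] becomes 2
p_7 = 4: count[4] becomes 1
p_8 = 9: count[9] becomes 1
p_9 = 8: count[8] becomes 2
Degrees (1 + count): deg[1]=1+0=1, deg[2]=1+2=3, deg[3]=1+0=1, deg[4]=1+1=2, deg[5]=1+0=1, deg[6]=1+1=2, deg[7]=1+0=1, deg[8]=1+2=3, deg[9]=1+1=2, deg[10]=1+0=1, deg[11]=1+2=3

Answer: 1 3 1 2 1 2 1 3 2 1 3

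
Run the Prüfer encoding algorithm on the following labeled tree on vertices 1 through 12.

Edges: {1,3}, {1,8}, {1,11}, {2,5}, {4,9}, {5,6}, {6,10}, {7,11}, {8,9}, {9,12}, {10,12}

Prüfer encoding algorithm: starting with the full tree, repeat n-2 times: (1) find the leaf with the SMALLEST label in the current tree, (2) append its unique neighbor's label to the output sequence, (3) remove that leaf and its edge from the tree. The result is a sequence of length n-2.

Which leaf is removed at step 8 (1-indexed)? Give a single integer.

Step 1: current leaves = {2,3,4,7}. Remove leaf 2 (neighbor: 5).
Step 2: current leaves = {3,4,5,7}. Remove leaf 3 (neighbor: 1).
Step 3: current leaves = {4,5,7}. Remove leaf 4 (neighbor: 9).
Step 4: current leaves = {5,7}. Remove leaf 5 (neighbor: 6).
Step 5: current leaves = {6,7}. Remove leaf 6 (neighbor: 10).
Step 6: current leaves = {7,10}. Remove leaf 7 (neighbor: 11).
Step 7: current leaves = {10,11}. Remove leaf 10 (neighbor: 12).
Step 8: current leaves = {11,12}. Remove leaf 11 (neighbor: 1).

Answer: 11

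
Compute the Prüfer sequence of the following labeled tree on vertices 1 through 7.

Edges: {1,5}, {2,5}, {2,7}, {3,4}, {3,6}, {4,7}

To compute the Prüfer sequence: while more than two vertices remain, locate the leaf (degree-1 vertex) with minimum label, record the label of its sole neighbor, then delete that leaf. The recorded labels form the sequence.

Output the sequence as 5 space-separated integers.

Answer: 5 2 7 3 4

Derivation:
Step 1: leaves = {1,6}. Remove smallest leaf 1, emit neighbor 5.
Step 2: leaves = {5,6}. Remove smallest leaf 5, emit neighbor 2.
Step 3: leaves = {2,6}. Remove smallest leaf 2, emit neighbor 7.
Step 4: leaves = {6,7}. Remove smallest leaf 6, emit neighbor 3.
Step 5: leaves = {3,7}. Remove smallest leaf 3, emit neighbor 4.
Done: 2 vertices remain (4, 7). Sequence = [5 2 7 3 4]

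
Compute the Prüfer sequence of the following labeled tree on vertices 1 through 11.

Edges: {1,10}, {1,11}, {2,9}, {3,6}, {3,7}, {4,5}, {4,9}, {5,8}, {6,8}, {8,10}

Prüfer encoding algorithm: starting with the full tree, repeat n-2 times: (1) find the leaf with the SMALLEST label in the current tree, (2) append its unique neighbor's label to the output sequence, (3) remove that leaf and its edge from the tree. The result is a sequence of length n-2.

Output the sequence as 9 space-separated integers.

Answer: 9 3 6 8 4 5 8 10 1

Derivation:
Step 1: leaves = {2,7,11}. Remove smallest leaf 2, emit neighbor 9.
Step 2: leaves = {7,9,11}. Remove smallest leaf 7, emit neighbor 3.
Step 3: leaves = {3,9,11}. Remove smallest leaf 3, emit neighbor 6.
Step 4: leaves = {6,9,11}. Remove smallest leaf 6, emit neighbor 8.
Step 5: leaves = {9,11}. Remove smallest leaf 9, emit neighbor 4.
Step 6: leaves = {4,11}. Remove smallest leaf 4, emit neighbor 5.
Step 7: leaves = {5,11}. Remove smallest leaf 5, emit neighbor 8.
Step 8: leaves = {8,11}. Remove smallest leaf 8, emit neighbor 10.
Step 9: leaves = {10,11}. Remove smallest leaf 10, emit neighbor 1.
Done: 2 vertices remain (1, 11). Sequence = [9 3 6 8 4 5 8 10 1]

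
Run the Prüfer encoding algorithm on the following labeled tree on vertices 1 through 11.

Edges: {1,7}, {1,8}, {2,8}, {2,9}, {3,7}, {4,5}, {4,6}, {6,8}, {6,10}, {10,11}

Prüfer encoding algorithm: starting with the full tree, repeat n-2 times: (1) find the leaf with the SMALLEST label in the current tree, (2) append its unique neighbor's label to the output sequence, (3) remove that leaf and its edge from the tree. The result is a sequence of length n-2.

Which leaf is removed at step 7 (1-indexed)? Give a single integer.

Answer: 2

Derivation:
Step 1: current leaves = {3,5,9,11}. Remove leaf 3 (neighbor: 7).
Step 2: current leaves = {5,7,9,11}. Remove leaf 5 (neighbor: 4).
Step 3: current leaves = {4,7,9,11}. Remove leaf 4 (neighbor: 6).
Step 4: current leaves = {7,9,11}. Remove leaf 7 (neighbor: 1).
Step 5: current leaves = {1,9,11}. Remove leaf 1 (neighbor: 8).
Step 6: current leaves = {9,11}. Remove leaf 9 (neighbor: 2).
Step 7: current leaves = {2,11}. Remove leaf 2 (neighbor: 8).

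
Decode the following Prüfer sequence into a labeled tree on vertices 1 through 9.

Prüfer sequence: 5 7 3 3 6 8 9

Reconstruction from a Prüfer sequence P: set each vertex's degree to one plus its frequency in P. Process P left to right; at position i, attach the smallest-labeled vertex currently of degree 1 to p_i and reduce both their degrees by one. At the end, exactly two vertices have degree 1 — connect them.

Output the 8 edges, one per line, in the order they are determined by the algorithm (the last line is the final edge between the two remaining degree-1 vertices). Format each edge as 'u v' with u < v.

Initial degrees: {1:1, 2:1, 3:3, 4:1, 5:2, 6:2, 7:2, 8:2, 9:2}
Step 1: smallest deg-1 vertex = 1, p_1 = 5. Add edge {1,5}. Now deg[1]=0, deg[5]=1.
Step 2: smallest deg-1 vertex = 2, p_2 = 7. Add edge {2,7}. Now deg[2]=0, deg[7]=1.
Step 3: smallest deg-1 vertex = 4, p_3 = 3. Add edge {3,4}. Now deg[4]=0, deg[3]=2.
Step 4: smallest deg-1 vertex = 5, p_4 = 3. Add edge {3,5}. Now deg[5]=0, deg[3]=1.
Step 5: smallest deg-1 vertex = 3, p_5 = 6. Add edge {3,6}. Now deg[3]=0, deg[6]=1.
Step 6: smallest deg-1 vertex = 6, p_6 = 8. Add edge {6,8}. Now deg[6]=0, deg[8]=1.
Step 7: smallest deg-1 vertex = 7, p_7 = 9. Add edge {7,9}. Now deg[7]=0, deg[9]=1.
Final: two remaining deg-1 vertices are 8, 9. Add edge {8,9}.

Answer: 1 5
2 7
3 4
3 5
3 6
6 8
7 9
8 9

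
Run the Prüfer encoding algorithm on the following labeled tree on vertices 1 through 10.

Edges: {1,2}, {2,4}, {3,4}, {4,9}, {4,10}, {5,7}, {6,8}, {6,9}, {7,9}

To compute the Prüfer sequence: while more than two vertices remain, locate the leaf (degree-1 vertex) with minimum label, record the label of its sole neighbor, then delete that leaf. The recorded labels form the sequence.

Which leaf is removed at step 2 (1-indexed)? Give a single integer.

Answer: 2

Derivation:
Step 1: current leaves = {1,3,5,8,10}. Remove leaf 1 (neighbor: 2).
Step 2: current leaves = {2,3,5,8,10}. Remove leaf 2 (neighbor: 4).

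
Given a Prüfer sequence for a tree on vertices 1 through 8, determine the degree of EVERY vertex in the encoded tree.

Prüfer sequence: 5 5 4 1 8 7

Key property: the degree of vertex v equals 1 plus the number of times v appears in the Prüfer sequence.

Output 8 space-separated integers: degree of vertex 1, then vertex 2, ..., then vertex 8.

p_1 = 5: count[5] becomes 1
p_2 = 5: count[5] becomes 2
p_3 = 4: count[4] becomes 1
p_4 = 1: count[1] becomes 1
p_5 = 8: count[8] becomes 1
p_6 = 7: count[7] becomes 1
Degrees (1 + count): deg[1]=1+1=2, deg[2]=1+0=1, deg[3]=1+0=1, deg[4]=1+1=2, deg[5]=1+2=3, deg[6]=1+0=1, deg[7]=1+1=2, deg[8]=1+1=2

Answer: 2 1 1 2 3 1 2 2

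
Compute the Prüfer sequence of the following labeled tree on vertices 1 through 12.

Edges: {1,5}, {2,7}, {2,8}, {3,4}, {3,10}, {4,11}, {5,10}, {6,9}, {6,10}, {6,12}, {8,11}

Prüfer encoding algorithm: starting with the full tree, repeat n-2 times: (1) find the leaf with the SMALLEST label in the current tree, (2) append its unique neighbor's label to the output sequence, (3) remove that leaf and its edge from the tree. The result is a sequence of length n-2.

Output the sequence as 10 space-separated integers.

Step 1: leaves = {1,7,9,12}. Remove smallest leaf 1, emit neighbor 5.
Step 2: leaves = {5,7,9,12}. Remove smallest leaf 5, emit neighbor 10.
Step 3: leaves = {7,9,12}. Remove smallest leaf 7, emit neighbor 2.
Step 4: leaves = {2,9,12}. Remove smallest leaf 2, emit neighbor 8.
Step 5: leaves = {8,9,12}. Remove smallest leaf 8, emit neighbor 11.
Step 6: leaves = {9,11,12}. Remove smallest leaf 9, emit neighbor 6.
Step 7: leaves = {11,12}. Remove smallest leaf 11, emit neighbor 4.
Step 8: leaves = {4,12}. Remove smallest leaf 4, emit neighbor 3.
Step 9: leaves = {3,12}. Remove smallest leaf 3, emit neighbor 10.
Step 10: leaves = {10,12}. Remove smallest leaf 10, emit neighbor 6.
Done: 2 vertices remain (6, 12). Sequence = [5 10 2 8 11 6 4 3 10 6]

Answer: 5 10 2 8 11 6 4 3 10 6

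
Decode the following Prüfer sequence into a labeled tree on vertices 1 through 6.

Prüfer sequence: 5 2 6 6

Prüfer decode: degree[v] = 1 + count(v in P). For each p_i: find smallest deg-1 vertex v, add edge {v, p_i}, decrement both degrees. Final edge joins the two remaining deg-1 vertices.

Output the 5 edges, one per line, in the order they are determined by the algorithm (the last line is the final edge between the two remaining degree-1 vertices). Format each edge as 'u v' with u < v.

Initial degrees: {1:1, 2:2, 3:1, 4:1, 5:2, 6:3}
Step 1: smallest deg-1 vertex = 1, p_1 = 5. Add edge {1,5}. Now deg[1]=0, deg[5]=1.
Step 2: smallest deg-1 vertex = 3, p_2 = 2. Add edge {2,3}. Now deg[3]=0, deg[2]=1.
Step 3: smallest deg-1 vertex = 2, p_3 = 6. Add edge {2,6}. Now deg[2]=0, deg[6]=2.
Step 4: smallest deg-1 vertex = 4, p_4 = 6. Add edge {4,6}. Now deg[4]=0, deg[6]=1.
Final: two remaining deg-1 vertices are 5, 6. Add edge {5,6}.

Answer: 1 5
2 3
2 6
4 6
5 6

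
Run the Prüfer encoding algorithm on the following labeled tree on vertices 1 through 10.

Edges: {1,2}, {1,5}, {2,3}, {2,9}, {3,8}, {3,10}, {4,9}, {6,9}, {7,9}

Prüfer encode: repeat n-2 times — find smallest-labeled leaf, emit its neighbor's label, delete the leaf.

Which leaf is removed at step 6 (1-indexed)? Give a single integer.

Step 1: current leaves = {4,5,6,7,8,10}. Remove leaf 4 (neighbor: 9).
Step 2: current leaves = {5,6,7,8,10}. Remove leaf 5 (neighbor: 1).
Step 3: current leaves = {1,6,7,8,10}. Remove leaf 1 (neighbor: 2).
Step 4: current leaves = {6,7,8,10}. Remove leaf 6 (neighbor: 9).
Step 5: current leaves = {7,8,10}. Remove leaf 7 (neighbor: 9).
Step 6: current leaves = {8,9,10}. Remove leaf 8 (neighbor: 3).

Answer: 8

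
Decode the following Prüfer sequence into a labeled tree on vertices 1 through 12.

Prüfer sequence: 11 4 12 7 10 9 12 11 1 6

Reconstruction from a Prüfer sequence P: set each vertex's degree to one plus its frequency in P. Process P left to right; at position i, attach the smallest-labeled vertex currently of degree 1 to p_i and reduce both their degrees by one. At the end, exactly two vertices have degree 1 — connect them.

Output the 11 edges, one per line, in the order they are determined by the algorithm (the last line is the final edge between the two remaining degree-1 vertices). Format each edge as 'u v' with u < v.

Answer: 2 11
3 4
4 12
5 7
7 10
8 9
9 12
10 11
1 11
1 6
6 12

Derivation:
Initial degrees: {1:2, 2:1, 3:1, 4:2, 5:1, 6:2, 7:2, 8:1, 9:2, 10:2, 11:3, 12:3}
Step 1: smallest deg-1 vertex = 2, p_1 = 11. Add edge {2,11}. Now deg[2]=0, deg[11]=2.
Step 2: smallest deg-1 vertex = 3, p_2 = 4. Add edge {3,4}. Now deg[3]=0, deg[4]=1.
Step 3: smallest deg-1 vertex = 4, p_3 = 12. Add edge {4,12}. Now deg[4]=0, deg[12]=2.
Step 4: smallest deg-1 vertex = 5, p_4 = 7. Add edge {5,7}. Now deg[5]=0, deg[7]=1.
Step 5: smallest deg-1 vertex = 7, p_5 = 10. Add edge {7,10}. Now deg[7]=0, deg[10]=1.
Step 6: smallest deg-1 vertex = 8, p_6 = 9. Add edge {8,9}. Now deg[8]=0, deg[9]=1.
Step 7: smallest deg-1 vertex = 9, p_7 = 12. Add edge {9,12}. Now deg[9]=0, deg[12]=1.
Step 8: smallest deg-1 vertex = 10, p_8 = 11. Add edge {10,11}. Now deg[10]=0, deg[11]=1.
Step 9: smallest deg-1 vertex = 11, p_9 = 1. Add edge {1,11}. Now deg[11]=0, deg[1]=1.
Step 10: smallest deg-1 vertex = 1, p_10 = 6. Add edge {1,6}. Now deg[1]=0, deg[6]=1.
Final: two remaining deg-1 vertices are 6, 12. Add edge {6,12}.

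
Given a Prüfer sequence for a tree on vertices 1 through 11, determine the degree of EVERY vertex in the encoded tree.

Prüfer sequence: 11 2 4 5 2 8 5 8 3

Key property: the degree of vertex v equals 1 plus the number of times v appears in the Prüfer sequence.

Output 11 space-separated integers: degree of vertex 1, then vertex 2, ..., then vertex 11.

p_1 = 11: count[11] becomes 1
p_2 = 2: count[2] becomes 1
p_3 = 4: count[4] becomes 1
p_4 = 5: count[5] becomes 1
p_5 = 2: count[2] becomes 2
p_6 = 8: count[8] becomes 1
p_7 = 5: count[5] becomes 2
p_8 = 8: count[8] becomes 2
p_9 = 3: count[3] becomes 1
Degrees (1 + count): deg[1]=1+0=1, deg[2]=1+2=3, deg[3]=1+1=2, deg[4]=1+1=2, deg[5]=1+2=3, deg[6]=1+0=1, deg[7]=1+0=1, deg[8]=1+2=3, deg[9]=1+0=1, deg[10]=1+0=1, deg[11]=1+1=2

Answer: 1 3 2 2 3 1 1 3 1 1 2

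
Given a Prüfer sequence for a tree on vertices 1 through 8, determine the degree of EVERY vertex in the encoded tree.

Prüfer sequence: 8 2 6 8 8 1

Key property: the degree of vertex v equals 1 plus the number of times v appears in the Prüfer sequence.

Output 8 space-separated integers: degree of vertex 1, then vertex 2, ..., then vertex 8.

p_1 = 8: count[8] becomes 1
p_2 = 2: count[2] becomes 1
p_3 = 6: count[6] becomes 1
p_4 = 8: count[8] becomes 2
p_5 = 8: count[8] becomes 3
p_6 = 1: count[1] becomes 1
Degrees (1 + count): deg[1]=1+1=2, deg[2]=1+1=2, deg[3]=1+0=1, deg[4]=1+0=1, deg[5]=1+0=1, deg[6]=1+1=2, deg[7]=1+0=1, deg[8]=1+3=4

Answer: 2 2 1 1 1 2 1 4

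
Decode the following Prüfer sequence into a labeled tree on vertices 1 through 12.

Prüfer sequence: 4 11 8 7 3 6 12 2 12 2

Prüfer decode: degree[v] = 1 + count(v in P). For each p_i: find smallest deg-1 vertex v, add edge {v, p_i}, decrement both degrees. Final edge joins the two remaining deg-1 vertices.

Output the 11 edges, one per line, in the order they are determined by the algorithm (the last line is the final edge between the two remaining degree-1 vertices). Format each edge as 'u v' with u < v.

Initial degrees: {1:1, 2:3, 3:2, 4:2, 5:1, 6:2, 7:2, 8:2, 9:1, 10:1, 11:2, 12:3}
Step 1: smallest deg-1 vertex = 1, p_1 = 4. Add edge {1,4}. Now deg[1]=0, deg[4]=1.
Step 2: smallest deg-1 vertex = 4, p_2 = 11. Add edge {4,11}. Now deg[4]=0, deg[11]=1.
Step 3: smallest deg-1 vertex = 5, p_3 = 8. Add edge {5,8}. Now deg[5]=0, deg[8]=1.
Step 4: smallest deg-1 vertex = 8, p_4 = 7. Add edge {7,8}. Now deg[8]=0, deg[7]=1.
Step 5: smallest deg-1 vertex = 7, p_5 = 3. Add edge {3,7}. Now deg[7]=0, deg[3]=1.
Step 6: smallest deg-1 vertex = 3, p_6 = 6. Add edge {3,6}. Now deg[3]=0, deg[6]=1.
Step 7: smallest deg-1 vertex = 6, p_7 = 12. Add edge {6,12}. Now deg[6]=0, deg[12]=2.
Step 8: smallest deg-1 vertex = 9, p_8 = 2. Add edge {2,9}. Now deg[9]=0, deg[2]=2.
Step 9: smallest deg-1 vertex = 10, p_9 = 12. Add edge {10,12}. Now deg[10]=0, deg[12]=1.
Step 10: smallest deg-1 vertex = 11, p_10 = 2. Add edge {2,11}. Now deg[11]=0, deg[2]=1.
Final: two remaining deg-1 vertices are 2, 12. Add edge {2,12}.

Answer: 1 4
4 11
5 8
7 8
3 7
3 6
6 12
2 9
10 12
2 11
2 12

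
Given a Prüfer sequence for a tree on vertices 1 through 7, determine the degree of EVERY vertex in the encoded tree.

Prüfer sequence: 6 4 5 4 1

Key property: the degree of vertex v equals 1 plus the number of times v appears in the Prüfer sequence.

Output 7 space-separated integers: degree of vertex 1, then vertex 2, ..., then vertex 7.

p_1 = 6: count[6] becomes 1
p_2 = 4: count[4] becomes 1
p_3 = 5: count[5] becomes 1
p_4 = 4: count[4] becomes 2
p_5 = 1: count[1] becomes 1
Degrees (1 + count): deg[1]=1+1=2, deg[2]=1+0=1, deg[3]=1+0=1, deg[4]=1+2=3, deg[5]=1+1=2, deg[6]=1+1=2, deg[7]=1+0=1

Answer: 2 1 1 3 2 2 1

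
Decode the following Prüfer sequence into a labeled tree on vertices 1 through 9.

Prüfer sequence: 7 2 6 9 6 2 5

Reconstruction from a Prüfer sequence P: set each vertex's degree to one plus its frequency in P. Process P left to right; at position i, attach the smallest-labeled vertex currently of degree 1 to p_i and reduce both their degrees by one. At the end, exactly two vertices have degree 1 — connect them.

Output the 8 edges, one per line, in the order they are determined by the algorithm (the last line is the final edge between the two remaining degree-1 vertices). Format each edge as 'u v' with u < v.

Answer: 1 7
2 3
4 6
7 9
6 8
2 6
2 5
5 9

Derivation:
Initial degrees: {1:1, 2:3, 3:1, 4:1, 5:2, 6:3, 7:2, 8:1, 9:2}
Step 1: smallest deg-1 vertex = 1, p_1 = 7. Add edge {1,7}. Now deg[1]=0, deg[7]=1.
Step 2: smallest deg-1 vertex = 3, p_2 = 2. Add edge {2,3}. Now deg[3]=0, deg[2]=2.
Step 3: smallest deg-1 vertex = 4, p_3 = 6. Add edge {4,6}. Now deg[4]=0, deg[6]=2.
Step 4: smallest deg-1 vertex = 7, p_4 = 9. Add edge {7,9}. Now deg[7]=0, deg[9]=1.
Step 5: smallest deg-1 vertex = 8, p_5 = 6. Add edge {6,8}. Now deg[8]=0, deg[6]=1.
Step 6: smallest deg-1 vertex = 6, p_6 = 2. Add edge {2,6}. Now deg[6]=0, deg[2]=1.
Step 7: smallest deg-1 vertex = 2, p_7 = 5. Add edge {2,5}. Now deg[2]=0, deg[5]=1.
Final: two remaining deg-1 vertices are 5, 9. Add edge {5,9}.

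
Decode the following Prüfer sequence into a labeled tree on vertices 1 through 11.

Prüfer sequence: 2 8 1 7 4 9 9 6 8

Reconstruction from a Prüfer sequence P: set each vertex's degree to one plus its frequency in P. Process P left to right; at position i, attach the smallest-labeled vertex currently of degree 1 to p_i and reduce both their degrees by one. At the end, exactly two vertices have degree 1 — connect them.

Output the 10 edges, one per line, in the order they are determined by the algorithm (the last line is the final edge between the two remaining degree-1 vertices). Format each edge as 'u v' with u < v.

Initial degrees: {1:2, 2:2, 3:1, 4:2, 5:1, 6:2, 7:2, 8:3, 9:3, 10:1, 11:1}
Step 1: smallest deg-1 vertex = 3, p_1 = 2. Add edge {2,3}. Now deg[3]=0, deg[2]=1.
Step 2: smallest deg-1 vertex = 2, p_2 = 8. Add edge {2,8}. Now deg[2]=0, deg[8]=2.
Step 3: smallest deg-1 vertex = 5, p_3 = 1. Add edge {1,5}. Now deg[5]=0, deg[1]=1.
Step 4: smallest deg-1 vertex = 1, p_4 = 7. Add edge {1,7}. Now deg[1]=0, deg[7]=1.
Step 5: smallest deg-1 vertex = 7, p_5 = 4. Add edge {4,7}. Now deg[7]=0, deg[4]=1.
Step 6: smallest deg-1 vertex = 4, p_6 = 9. Add edge {4,9}. Now deg[4]=0, deg[9]=2.
Step 7: smallest deg-1 vertex = 10, p_7 = 9. Add edge {9,10}. Now deg[10]=0, deg[9]=1.
Step 8: smallest deg-1 vertex = 9, p_8 = 6. Add edge {6,9}. Now deg[9]=0, deg[6]=1.
Step 9: smallest deg-1 vertex = 6, p_9 = 8. Add edge {6,8}. Now deg[6]=0, deg[8]=1.
Final: two remaining deg-1 vertices are 8, 11. Add edge {8,11}.

Answer: 2 3
2 8
1 5
1 7
4 7
4 9
9 10
6 9
6 8
8 11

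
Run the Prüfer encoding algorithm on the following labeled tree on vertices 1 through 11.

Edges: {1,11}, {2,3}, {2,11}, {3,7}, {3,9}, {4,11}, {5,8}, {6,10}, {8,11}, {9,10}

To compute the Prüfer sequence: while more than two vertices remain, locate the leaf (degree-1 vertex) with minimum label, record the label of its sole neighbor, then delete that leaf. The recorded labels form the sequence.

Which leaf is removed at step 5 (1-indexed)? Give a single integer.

Step 1: current leaves = {1,4,5,6,7}. Remove leaf 1 (neighbor: 11).
Step 2: current leaves = {4,5,6,7}. Remove leaf 4 (neighbor: 11).
Step 3: current leaves = {5,6,7}. Remove leaf 5 (neighbor: 8).
Step 4: current leaves = {6,7,8}. Remove leaf 6 (neighbor: 10).
Step 5: current leaves = {7,8,10}. Remove leaf 7 (neighbor: 3).

Answer: 7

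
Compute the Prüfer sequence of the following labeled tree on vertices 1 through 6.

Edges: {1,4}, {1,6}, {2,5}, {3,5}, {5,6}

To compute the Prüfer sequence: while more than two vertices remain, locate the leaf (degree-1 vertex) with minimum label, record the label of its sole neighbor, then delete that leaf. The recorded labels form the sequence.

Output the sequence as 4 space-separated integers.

Step 1: leaves = {2,3,4}. Remove smallest leaf 2, emit neighbor 5.
Step 2: leaves = {3,4}. Remove smallest leaf 3, emit neighbor 5.
Step 3: leaves = {4,5}. Remove smallest leaf 4, emit neighbor 1.
Step 4: leaves = {1,5}. Remove smallest leaf 1, emit neighbor 6.
Done: 2 vertices remain (5, 6). Sequence = [5 5 1 6]

Answer: 5 5 1 6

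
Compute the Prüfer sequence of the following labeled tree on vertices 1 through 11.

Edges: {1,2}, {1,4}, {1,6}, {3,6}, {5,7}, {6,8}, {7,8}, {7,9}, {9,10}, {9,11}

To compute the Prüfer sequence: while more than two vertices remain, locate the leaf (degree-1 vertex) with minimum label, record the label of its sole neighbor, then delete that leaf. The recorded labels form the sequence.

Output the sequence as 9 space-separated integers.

Answer: 1 6 1 6 7 8 7 9 9

Derivation:
Step 1: leaves = {2,3,4,5,10,11}. Remove smallest leaf 2, emit neighbor 1.
Step 2: leaves = {3,4,5,10,11}. Remove smallest leaf 3, emit neighbor 6.
Step 3: leaves = {4,5,10,11}. Remove smallest leaf 4, emit neighbor 1.
Step 4: leaves = {1,5,10,11}. Remove smallest leaf 1, emit neighbor 6.
Step 5: leaves = {5,6,10,11}. Remove smallest leaf 5, emit neighbor 7.
Step 6: leaves = {6,10,11}. Remove smallest leaf 6, emit neighbor 8.
Step 7: leaves = {8,10,11}. Remove smallest leaf 8, emit neighbor 7.
Step 8: leaves = {7,10,11}. Remove smallest leaf 7, emit neighbor 9.
Step 9: leaves = {10,11}. Remove smallest leaf 10, emit neighbor 9.
Done: 2 vertices remain (9, 11). Sequence = [1 6 1 6 7 8 7 9 9]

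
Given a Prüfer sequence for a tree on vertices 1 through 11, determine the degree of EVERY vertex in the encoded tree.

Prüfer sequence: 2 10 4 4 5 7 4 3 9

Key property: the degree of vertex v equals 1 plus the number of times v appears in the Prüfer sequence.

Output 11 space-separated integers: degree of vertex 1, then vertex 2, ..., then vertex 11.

p_1 = 2: count[2] becomes 1
p_2 = 10: count[10] becomes 1
p_3 = 4: count[4] becomes 1
p_4 = 4: count[4] becomes 2
p_5 = 5: count[5] becomes 1
p_6 = 7: count[7] becomes 1
p_7 = 4: count[4] becomes 3
p_8 = 3: count[3] becomes 1
p_9 = 9: count[9] becomes 1
Degrees (1 + count): deg[1]=1+0=1, deg[2]=1+1=2, deg[3]=1+1=2, deg[4]=1+3=4, deg[5]=1+1=2, deg[6]=1+0=1, deg[7]=1+1=2, deg[8]=1+0=1, deg[9]=1+1=2, deg[10]=1+1=2, deg[11]=1+0=1

Answer: 1 2 2 4 2 1 2 1 2 2 1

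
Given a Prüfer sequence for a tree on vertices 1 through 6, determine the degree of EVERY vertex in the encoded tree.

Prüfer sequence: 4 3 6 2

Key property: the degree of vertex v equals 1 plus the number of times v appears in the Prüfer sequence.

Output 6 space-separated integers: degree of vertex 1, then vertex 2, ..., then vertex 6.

p_1 = 4: count[4] becomes 1
p_2 = 3: count[3] becomes 1
p_3 = 6: count[6] becomes 1
p_4 = 2: count[2] becomes 1
Degrees (1 + count): deg[1]=1+0=1, deg[2]=1+1=2, deg[3]=1+1=2, deg[4]=1+1=2, deg[5]=1+0=1, deg[6]=1+1=2

Answer: 1 2 2 2 1 2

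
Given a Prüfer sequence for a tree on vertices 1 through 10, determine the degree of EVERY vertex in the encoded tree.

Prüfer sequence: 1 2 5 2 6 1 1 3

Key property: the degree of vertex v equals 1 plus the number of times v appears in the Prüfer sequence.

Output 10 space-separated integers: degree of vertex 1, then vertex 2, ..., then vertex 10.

p_1 = 1: count[1] becomes 1
p_2 = 2: count[2] becomes 1
p_3 = 5: count[5] becomes 1
p_4 = 2: count[2] becomes 2
p_5 = 6: count[6] becomes 1
p_6 = 1: count[1] becomes 2
p_7 = 1: count[1] becomes 3
p_8 = 3: count[3] becomes 1
Degrees (1 + count): deg[1]=1+3=4, deg[2]=1+2=3, deg[3]=1+1=2, deg[4]=1+0=1, deg[5]=1+1=2, deg[6]=1+1=2, deg[7]=1+0=1, deg[8]=1+0=1, deg[9]=1+0=1, deg[10]=1+0=1

Answer: 4 3 2 1 2 2 1 1 1 1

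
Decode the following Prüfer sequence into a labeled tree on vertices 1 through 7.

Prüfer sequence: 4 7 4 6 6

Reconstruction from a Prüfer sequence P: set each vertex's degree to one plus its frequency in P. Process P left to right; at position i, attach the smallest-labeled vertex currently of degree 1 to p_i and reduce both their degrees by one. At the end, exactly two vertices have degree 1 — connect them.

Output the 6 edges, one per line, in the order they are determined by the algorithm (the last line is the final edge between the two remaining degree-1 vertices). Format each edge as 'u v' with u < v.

Answer: 1 4
2 7
3 4
4 6
5 6
6 7

Derivation:
Initial degrees: {1:1, 2:1, 3:1, 4:3, 5:1, 6:3, 7:2}
Step 1: smallest deg-1 vertex = 1, p_1 = 4. Add edge {1,4}. Now deg[1]=0, deg[4]=2.
Step 2: smallest deg-1 vertex = 2, p_2 = 7. Add edge {2,7}. Now deg[2]=0, deg[7]=1.
Step 3: smallest deg-1 vertex = 3, p_3 = 4. Add edge {3,4}. Now deg[3]=0, deg[4]=1.
Step 4: smallest deg-1 vertex = 4, p_4 = 6. Add edge {4,6}. Now deg[4]=0, deg[6]=2.
Step 5: smallest deg-1 vertex = 5, p_5 = 6. Add edge {5,6}. Now deg[5]=0, deg[6]=1.
Final: two remaining deg-1 vertices are 6, 7. Add edge {6,7}.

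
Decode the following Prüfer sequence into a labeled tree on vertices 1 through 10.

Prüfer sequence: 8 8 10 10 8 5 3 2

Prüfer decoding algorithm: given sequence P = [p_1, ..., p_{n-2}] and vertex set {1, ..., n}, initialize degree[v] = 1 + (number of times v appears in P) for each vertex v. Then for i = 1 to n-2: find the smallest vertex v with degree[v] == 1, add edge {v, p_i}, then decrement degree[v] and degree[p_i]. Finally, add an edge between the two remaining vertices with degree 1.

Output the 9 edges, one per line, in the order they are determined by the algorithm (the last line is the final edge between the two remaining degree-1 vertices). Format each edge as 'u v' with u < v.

Initial degrees: {1:1, 2:2, 3:2, 4:1, 5:2, 6:1, 7:1, 8:4, 9:1, 10:3}
Step 1: smallest deg-1 vertex = 1, p_1 = 8. Add edge {1,8}. Now deg[1]=0, deg[8]=3.
Step 2: smallest deg-1 vertex = 4, p_2 = 8. Add edge {4,8}. Now deg[4]=0, deg[8]=2.
Step 3: smallest deg-1 vertex = 6, p_3 = 10. Add edge {6,10}. Now deg[6]=0, deg[10]=2.
Step 4: smallest deg-1 vertex = 7, p_4 = 10. Add edge {7,10}. Now deg[7]=0, deg[10]=1.
Step 5: smallest deg-1 vertex = 9, p_5 = 8. Add edge {8,9}. Now deg[9]=0, deg[8]=1.
Step 6: smallest deg-1 vertex = 8, p_6 = 5. Add edge {5,8}. Now deg[8]=0, deg[5]=1.
Step 7: smallest deg-1 vertex = 5, p_7 = 3. Add edge {3,5}. Now deg[5]=0, deg[3]=1.
Step 8: smallest deg-1 vertex = 3, p_8 = 2. Add edge {2,3}. Now deg[3]=0, deg[2]=1.
Final: two remaining deg-1 vertices are 2, 10. Add edge {2,10}.

Answer: 1 8
4 8
6 10
7 10
8 9
5 8
3 5
2 3
2 10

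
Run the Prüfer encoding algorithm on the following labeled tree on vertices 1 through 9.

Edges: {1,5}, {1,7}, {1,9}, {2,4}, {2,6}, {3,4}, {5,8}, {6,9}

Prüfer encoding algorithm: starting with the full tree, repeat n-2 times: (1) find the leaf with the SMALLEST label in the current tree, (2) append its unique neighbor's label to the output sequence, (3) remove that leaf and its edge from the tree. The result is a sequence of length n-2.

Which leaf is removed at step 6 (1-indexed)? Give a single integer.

Answer: 8

Derivation:
Step 1: current leaves = {3,7,8}. Remove leaf 3 (neighbor: 4).
Step 2: current leaves = {4,7,8}. Remove leaf 4 (neighbor: 2).
Step 3: current leaves = {2,7,8}. Remove leaf 2 (neighbor: 6).
Step 4: current leaves = {6,7,8}. Remove leaf 6 (neighbor: 9).
Step 5: current leaves = {7,8,9}. Remove leaf 7 (neighbor: 1).
Step 6: current leaves = {8,9}. Remove leaf 8 (neighbor: 5).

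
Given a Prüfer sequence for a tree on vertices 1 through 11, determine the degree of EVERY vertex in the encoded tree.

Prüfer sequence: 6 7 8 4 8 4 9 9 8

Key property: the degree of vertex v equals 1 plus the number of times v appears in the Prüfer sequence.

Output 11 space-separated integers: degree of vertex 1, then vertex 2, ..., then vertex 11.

p_1 = 6: count[6] becomes 1
p_2 = 7: count[7] becomes 1
p_3 = 8: count[8] becomes 1
p_4 = 4: count[4] becomes 1
p_5 = 8: count[8] becomes 2
p_6 = 4: count[4] becomes 2
p_7 = 9: count[9] becomes 1
p_8 = 9: count[9] becomes 2
p_9 = 8: count[8] becomes 3
Degrees (1 + count): deg[1]=1+0=1, deg[2]=1+0=1, deg[3]=1+0=1, deg[4]=1+2=3, deg[5]=1+0=1, deg[6]=1+1=2, deg[7]=1+1=2, deg[8]=1+3=4, deg[9]=1+2=3, deg[10]=1+0=1, deg[11]=1+0=1

Answer: 1 1 1 3 1 2 2 4 3 1 1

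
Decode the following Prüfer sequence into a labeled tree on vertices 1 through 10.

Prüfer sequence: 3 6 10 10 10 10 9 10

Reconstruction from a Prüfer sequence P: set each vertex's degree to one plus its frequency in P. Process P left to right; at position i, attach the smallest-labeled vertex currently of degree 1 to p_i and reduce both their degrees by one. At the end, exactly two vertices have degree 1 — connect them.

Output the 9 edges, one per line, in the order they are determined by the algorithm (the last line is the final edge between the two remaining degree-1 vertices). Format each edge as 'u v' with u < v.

Initial degrees: {1:1, 2:1, 3:2, 4:1, 5:1, 6:2, 7:1, 8:1, 9:2, 10:6}
Step 1: smallest deg-1 vertex = 1, p_1 = 3. Add edge {1,3}. Now deg[1]=0, deg[3]=1.
Step 2: smallest deg-1 vertex = 2, p_2 = 6. Add edge {2,6}. Now deg[2]=0, deg[6]=1.
Step 3: smallest deg-1 vertex = 3, p_3 = 10. Add edge {3,10}. Now deg[3]=0, deg[10]=5.
Step 4: smallest deg-1 vertex = 4, p_4 = 10. Add edge {4,10}. Now deg[4]=0, deg[10]=4.
Step 5: smallest deg-1 vertex = 5, p_5 = 10. Add edge {5,10}. Now deg[5]=0, deg[10]=3.
Step 6: smallest deg-1 vertex = 6, p_6 = 10. Add edge {6,10}. Now deg[6]=0, deg[10]=2.
Step 7: smallest deg-1 vertex = 7, p_7 = 9. Add edge {7,9}. Now deg[7]=0, deg[9]=1.
Step 8: smallest deg-1 vertex = 8, p_8 = 10. Add edge {8,10}. Now deg[8]=0, deg[10]=1.
Final: two remaining deg-1 vertices are 9, 10. Add edge {9,10}.

Answer: 1 3
2 6
3 10
4 10
5 10
6 10
7 9
8 10
9 10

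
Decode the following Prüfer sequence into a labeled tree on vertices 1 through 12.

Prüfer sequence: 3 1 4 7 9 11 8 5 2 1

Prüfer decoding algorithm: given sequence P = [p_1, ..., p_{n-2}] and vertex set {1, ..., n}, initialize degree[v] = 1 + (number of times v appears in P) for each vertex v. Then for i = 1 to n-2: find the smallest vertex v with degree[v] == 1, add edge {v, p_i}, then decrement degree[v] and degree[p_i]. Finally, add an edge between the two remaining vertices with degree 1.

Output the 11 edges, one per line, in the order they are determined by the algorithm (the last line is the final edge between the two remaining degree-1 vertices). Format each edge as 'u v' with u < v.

Initial degrees: {1:3, 2:2, 3:2, 4:2, 5:2, 6:1, 7:2, 8:2, 9:2, 10:1, 11:2, 12:1}
Step 1: smallest deg-1 vertex = 6, p_1 = 3. Add edge {3,6}. Now deg[6]=0, deg[3]=1.
Step 2: smallest deg-1 vertex = 3, p_2 = 1. Add edge {1,3}. Now deg[3]=0, deg[1]=2.
Step 3: smallest deg-1 vertex = 10, p_3 = 4. Add edge {4,10}. Now deg[10]=0, deg[4]=1.
Step 4: smallest deg-1 vertex = 4, p_4 = 7. Add edge {4,7}. Now deg[4]=0, deg[7]=1.
Step 5: smallest deg-1 vertex = 7, p_5 = 9. Add edge {7,9}. Now deg[7]=0, deg[9]=1.
Step 6: smallest deg-1 vertex = 9, p_6 = 11. Add edge {9,11}. Now deg[9]=0, deg[11]=1.
Step 7: smallest deg-1 vertex = 11, p_7 = 8. Add edge {8,11}. Now deg[11]=0, deg[8]=1.
Step 8: smallest deg-1 vertex = 8, p_8 = 5. Add edge {5,8}. Now deg[8]=0, deg[5]=1.
Step 9: smallest deg-1 vertex = 5, p_9 = 2. Add edge {2,5}. Now deg[5]=0, deg[2]=1.
Step 10: smallest deg-1 vertex = 2, p_10 = 1. Add edge {1,2}. Now deg[2]=0, deg[1]=1.
Final: two remaining deg-1 vertices are 1, 12. Add edge {1,12}.

Answer: 3 6
1 3
4 10
4 7
7 9
9 11
8 11
5 8
2 5
1 2
1 12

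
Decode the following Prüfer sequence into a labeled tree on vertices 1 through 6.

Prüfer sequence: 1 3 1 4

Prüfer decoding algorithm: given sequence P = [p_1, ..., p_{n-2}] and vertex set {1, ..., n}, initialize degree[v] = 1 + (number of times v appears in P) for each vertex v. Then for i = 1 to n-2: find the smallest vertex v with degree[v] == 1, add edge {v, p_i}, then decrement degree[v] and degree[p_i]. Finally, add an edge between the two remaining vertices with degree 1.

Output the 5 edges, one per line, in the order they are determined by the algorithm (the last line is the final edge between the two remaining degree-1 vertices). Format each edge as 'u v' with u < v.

Initial degrees: {1:3, 2:1, 3:2, 4:2, 5:1, 6:1}
Step 1: smallest deg-1 vertex = 2, p_1 = 1. Add edge {1,2}. Now deg[2]=0, deg[1]=2.
Step 2: smallest deg-1 vertex = 5, p_2 = 3. Add edge {3,5}. Now deg[5]=0, deg[3]=1.
Step 3: smallest deg-1 vertex = 3, p_3 = 1. Add edge {1,3}. Now deg[3]=0, deg[1]=1.
Step 4: smallest deg-1 vertex = 1, p_4 = 4. Add edge {1,4}. Now deg[1]=0, deg[4]=1.
Final: two remaining deg-1 vertices are 4, 6. Add edge {4,6}.

Answer: 1 2
3 5
1 3
1 4
4 6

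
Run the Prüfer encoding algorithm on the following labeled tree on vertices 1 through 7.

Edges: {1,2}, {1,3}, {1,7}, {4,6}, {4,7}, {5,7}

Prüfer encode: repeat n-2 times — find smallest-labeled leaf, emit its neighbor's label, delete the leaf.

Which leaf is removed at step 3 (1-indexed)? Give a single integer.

Answer: 1

Derivation:
Step 1: current leaves = {2,3,5,6}. Remove leaf 2 (neighbor: 1).
Step 2: current leaves = {3,5,6}. Remove leaf 3 (neighbor: 1).
Step 3: current leaves = {1,5,6}. Remove leaf 1 (neighbor: 7).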